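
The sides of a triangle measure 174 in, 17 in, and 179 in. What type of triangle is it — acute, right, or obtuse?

Compare the square of the longest side to the sum of squares of the other two: 17² + 174² = 30565 < 32041 = 179².

obtuse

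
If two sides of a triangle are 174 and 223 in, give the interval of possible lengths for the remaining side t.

By the triangle inequality, t must be less than 174 + 223 = 397 and greater than |174 − 223| = 49.

49 < t < 397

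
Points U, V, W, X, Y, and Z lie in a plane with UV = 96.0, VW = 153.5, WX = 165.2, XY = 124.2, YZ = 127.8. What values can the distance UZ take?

0 ≤ UZ ≤ 666.7

The maximum is all hops collinear in one direction: 96.0 + 153.5 + 165.2 + 124.2 + 127.8 = 666.7.
The longest hop is 165.2; the others sum to 501.5. Since 165.2 ≤ 501.5, the path can fold back on itself completely, so the minimum distance is 0.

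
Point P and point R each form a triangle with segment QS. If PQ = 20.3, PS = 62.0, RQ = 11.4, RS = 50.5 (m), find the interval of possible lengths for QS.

From triangle PQS: |20.3 − 62.0| < QS < 20.3 + 62.0, i.e. 41.7 < QS < 82.3.
From triangle RQS: 39.1 < QS < 61.9.
Both must hold, so QS lies in the intersection.

41.7 < QS < 61.9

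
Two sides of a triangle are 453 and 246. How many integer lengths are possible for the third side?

The third side lies in the open interval (207, 699).
Integers from 208 to 698 inclusive: 698 − 208 + 1 = 491.

491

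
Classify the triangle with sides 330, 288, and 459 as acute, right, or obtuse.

Compare the square of the longest side to the sum of squares of the other two: 288² + 330² = 191844 < 210681 = 459².

obtuse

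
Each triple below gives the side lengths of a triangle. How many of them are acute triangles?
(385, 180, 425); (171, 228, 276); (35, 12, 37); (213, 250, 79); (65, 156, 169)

1

(385,180,425): 180²+385² = 180625 = 425² → right
(171,228,276): 171²+228² = 81225 > 76176 = 276² → acute
(35,12,37): 12²+35² = 1369 = 37² → right
(213,250,79): 79²+213² = 51610 < 62500 = 250² → obtuse
(65,156,169): 65²+156² = 28561 = 169² → right
1 of the 5 is acute.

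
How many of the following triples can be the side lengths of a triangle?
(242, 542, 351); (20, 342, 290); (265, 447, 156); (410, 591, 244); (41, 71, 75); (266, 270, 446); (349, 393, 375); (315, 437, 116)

(242,351,542): 242+351 > 542 → valid
(20,290,342): 20+290 ≤ 342 → not valid
(156,265,447): 156+265 ≤ 447 → not valid
(244,410,591): 244+410 > 591 → valid
(41,71,75): 41+71 > 75 → valid
(266,270,446): 266+270 > 446 → valid
(349,375,393): 349+375 > 393 → valid
(116,315,437): 116+315 ≤ 437 → not valid
5 of the 8 triples form a triangle.

5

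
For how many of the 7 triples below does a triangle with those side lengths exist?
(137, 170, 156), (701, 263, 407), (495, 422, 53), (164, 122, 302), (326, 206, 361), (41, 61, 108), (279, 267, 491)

(137,156,170): 137+156 > 170 → valid
(263,407,701): 263+407 ≤ 701 → not valid
(53,422,495): 53+422 ≤ 495 → not valid
(122,164,302): 122+164 ≤ 302 → not valid
(206,326,361): 206+326 > 361 → valid
(41,61,108): 41+61 ≤ 108 → not valid
(267,279,491): 267+279 > 491 → valid
3 of the 7 triples form a triangle.

3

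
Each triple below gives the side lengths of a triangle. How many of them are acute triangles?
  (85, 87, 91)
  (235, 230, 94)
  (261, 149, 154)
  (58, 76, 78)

3

(85,87,91): 85²+87² = 14794 > 8281 = 91² → acute
(235,230,94): 94²+230² = 61736 > 55225 = 235² → acute
(261,149,154): 149²+154² = 45917 < 68121 = 261² → obtuse
(58,76,78): 58²+76² = 9140 > 6084 = 78² → acute
3 of the 4 are acute.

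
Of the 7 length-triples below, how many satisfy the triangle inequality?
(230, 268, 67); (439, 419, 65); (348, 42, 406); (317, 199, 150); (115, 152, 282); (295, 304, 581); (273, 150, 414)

5

(67,230,268): 67+230 > 268 → valid
(65,419,439): 65+419 > 439 → valid
(42,348,406): 42+348 ≤ 406 → not valid
(150,199,317): 150+199 > 317 → valid
(115,152,282): 115+152 ≤ 282 → not valid
(295,304,581): 295+304 > 581 → valid
(150,273,414): 150+273 > 414 → valid
5 of the 7 triples form a triangle.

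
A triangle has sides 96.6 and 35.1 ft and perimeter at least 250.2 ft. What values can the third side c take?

118.5 ≤ c < 131.7 ft

Triangle inequality alone gives 61.5 < c < 131.7.
The perimeter condition gives c ≥ 250.2 − 96.6 − 35.1 = 118.5.
Intersecting the two: 118.5 ≤ c < 131.7.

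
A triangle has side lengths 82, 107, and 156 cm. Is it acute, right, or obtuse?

Compare the square of the longest side to the sum of squares of the other two: 82² + 107² = 18173 < 24336 = 156².

obtuse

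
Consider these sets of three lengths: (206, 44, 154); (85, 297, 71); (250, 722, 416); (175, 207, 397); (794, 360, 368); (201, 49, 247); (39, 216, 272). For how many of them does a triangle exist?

(44,154,206): 44+154 ≤ 206 → not valid
(71,85,297): 71+85 ≤ 297 → not valid
(250,416,722): 250+416 ≤ 722 → not valid
(175,207,397): 175+207 ≤ 397 → not valid
(360,368,794): 360+368 ≤ 794 → not valid
(49,201,247): 49+201 > 247 → valid
(39,216,272): 39+216 ≤ 272 → not valid
1 of the 7 triples forms a triangle.

1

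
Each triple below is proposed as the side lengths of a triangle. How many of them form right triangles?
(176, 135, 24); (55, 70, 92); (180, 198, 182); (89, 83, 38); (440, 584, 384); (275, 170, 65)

1

(176,135,24): 24+135 ≤ 176, not a triangle
(55,70,92): 55²+70² = 7925 < 8464 = 92² → obtuse
(180,198,182): 180²+182² = 65524 > 39204 = 198² → acute
(89,83,38): 38²+83² = 8333 > 7921 = 89² → acute
(440,584,384): 384²+440² = 341056 = 584² → right
(275,170,65): 65+170 ≤ 275, not a triangle
1 of the 6 is right.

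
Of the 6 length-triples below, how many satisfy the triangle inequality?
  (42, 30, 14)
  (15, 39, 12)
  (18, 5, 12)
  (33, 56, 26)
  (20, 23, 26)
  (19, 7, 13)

(14,30,42): 14+30 > 42 → valid
(12,15,39): 12+15 ≤ 39 → not valid
(5,12,18): 5+12 ≤ 18 → not valid
(26,33,56): 26+33 > 56 → valid
(20,23,26): 20+23 > 26 → valid
(7,13,19): 7+13 > 19 → valid
4 of the 6 triples form a triangle.

4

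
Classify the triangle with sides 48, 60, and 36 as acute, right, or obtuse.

Compare the square of the longest side to the sum of squares of the other two: 36² + 48² = 3600 = 60².

right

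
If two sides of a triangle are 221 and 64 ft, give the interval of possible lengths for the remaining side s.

By the triangle inequality, s must be less than 221 + 64 = 285 and greater than |221 − 64| = 157.

157 < s < 285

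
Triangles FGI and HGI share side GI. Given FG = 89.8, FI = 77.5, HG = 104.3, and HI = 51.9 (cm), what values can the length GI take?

From triangle FGI: |89.8 − 77.5| < GI < 89.8 + 77.5, i.e. 12.3 < GI < 167.3.
From triangle HGI: 52.4 < GI < 156.2.
Both must hold, so GI lies in the intersection.

52.4 < GI < 156.2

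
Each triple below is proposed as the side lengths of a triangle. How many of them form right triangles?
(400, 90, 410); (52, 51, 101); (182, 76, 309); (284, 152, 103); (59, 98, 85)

1

(400,90,410): 90²+400² = 168100 = 410² → right
(52,51,101): 51²+52² = 5305 < 10201 = 101² → obtuse
(182,76,309): 76+182 ≤ 309, not a triangle
(284,152,103): 103+152 ≤ 284, not a triangle
(59,98,85): 59²+85² = 10706 > 9604 = 98² → acute
1 of the 5 is right.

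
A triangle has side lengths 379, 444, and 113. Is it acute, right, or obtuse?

Compare the square of the longest side to the sum of squares of the other two: 113² + 379² = 156410 < 197136 = 444².

obtuse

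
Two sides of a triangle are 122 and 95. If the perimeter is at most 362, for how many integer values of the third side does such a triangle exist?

118

Triangle inequality: 27 < x < 217. Perimeter ≤ 362 gives x ≤ 362 − 122 − 95 = 145.
So 27 < x ≤ 145; integers 28 through 145: 118 values.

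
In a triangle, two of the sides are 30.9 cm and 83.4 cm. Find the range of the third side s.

52.5 < s < 114.3

By the triangle inequality, s must be less than 30.9 + 83.4 = 114.3 and greater than |30.9 − 83.4| = 52.5.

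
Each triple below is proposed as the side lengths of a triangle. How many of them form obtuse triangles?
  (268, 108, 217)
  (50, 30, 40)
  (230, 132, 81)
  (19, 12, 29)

(268,108,217): 108²+217² = 58753 < 71824 = 268² → obtuse
(50,30,40): 30²+40² = 2500 = 50² → right
(230,132,81): 81+132 ≤ 230, not a triangle
(19,12,29): 12²+19² = 505 < 841 = 29² → obtuse
2 of the 4 are obtuse.

2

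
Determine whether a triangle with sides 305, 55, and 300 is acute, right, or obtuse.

Compare the square of the longest side to the sum of squares of the other two: 55² + 300² = 93025 = 305².

right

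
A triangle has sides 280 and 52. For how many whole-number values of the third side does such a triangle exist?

103

The third side lies in the open interval (228, 332).
Integers from 229 to 331 inclusive: 331 − 229 + 1 = 103.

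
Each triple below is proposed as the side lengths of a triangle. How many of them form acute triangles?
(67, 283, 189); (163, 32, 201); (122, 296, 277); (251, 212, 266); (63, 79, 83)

(67,283,189): 67+189 ≤ 283, not a triangle
(163,32,201): 32+163 ≤ 201, not a triangle
(122,296,277): 122²+277² = 91613 > 87616 = 296² → acute
(251,212,266): 212²+251² = 107945 > 70756 = 266² → acute
(63,79,83): 63²+79² = 10210 > 6889 = 83² → acute
3 of the 5 are acute.

3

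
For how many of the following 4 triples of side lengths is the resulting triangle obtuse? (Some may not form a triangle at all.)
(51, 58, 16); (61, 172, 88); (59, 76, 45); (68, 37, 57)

3

(51,58,16): 16²+51² = 2857 < 3364 = 58² → obtuse
(61,172,88): 61+88 ≤ 172, not a triangle
(59,76,45): 45²+59² = 5506 < 5776 = 76² → obtuse
(68,37,57): 37²+57² = 4618 < 4624 = 68² → obtuse
3 of the 4 are obtuse.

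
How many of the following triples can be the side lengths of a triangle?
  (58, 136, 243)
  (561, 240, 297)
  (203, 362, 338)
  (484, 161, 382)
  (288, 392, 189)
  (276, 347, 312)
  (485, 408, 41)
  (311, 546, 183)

4

(58,136,243): 58+136 ≤ 243 → not valid
(240,297,561): 240+297 ≤ 561 → not valid
(203,338,362): 203+338 > 362 → valid
(161,382,484): 161+382 > 484 → valid
(189,288,392): 189+288 > 392 → valid
(276,312,347): 276+312 > 347 → valid
(41,408,485): 41+408 ≤ 485 → not valid
(183,311,546): 183+311 ≤ 546 → not valid
4 of the 8 triples form a triangle.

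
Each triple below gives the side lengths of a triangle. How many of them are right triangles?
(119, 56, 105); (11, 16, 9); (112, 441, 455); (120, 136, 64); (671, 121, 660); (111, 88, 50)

4

(119,56,105): 56²+105² = 14161 = 119² → right
(11,16,9): 9²+11² = 202 < 256 = 16² → obtuse
(112,441,455): 112²+441² = 207025 = 455² → right
(120,136,64): 64²+120² = 18496 = 136² → right
(671,121,660): 121²+660² = 450241 = 671² → right
(111,88,50): 50²+88² = 10244 < 12321 = 111² → obtuse
4 of the 6 are right.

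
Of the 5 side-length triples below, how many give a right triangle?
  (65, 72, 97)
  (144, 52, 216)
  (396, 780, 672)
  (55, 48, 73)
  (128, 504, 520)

(65,72,97): 65²+72² = 9409 = 97² → right
(144,52,216): 52+144 ≤ 216, not a triangle
(396,780,672): 396²+672² = 608400 = 780² → right
(55,48,73): 48²+55² = 5329 = 73² → right
(128,504,520): 128²+504² = 270400 = 520² → right
4 of the 5 are right.

4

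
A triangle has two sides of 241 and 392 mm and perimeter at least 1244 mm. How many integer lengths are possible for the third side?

22

Triangle inequality: 151 < x < 633. Perimeter ≥ 1244 gives x ≥ 1244 − 241 − 392 = 611.
So 611 ≤ x < 633; integers 611 through 632: 22 values.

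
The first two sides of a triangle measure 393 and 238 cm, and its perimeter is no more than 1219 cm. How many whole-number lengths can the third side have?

Triangle inequality: 155 < x < 631. Perimeter ≤ 1219 gives x ≤ 1219 − 393 − 238 = 588.
So 155 < x ≤ 588; integers 156 through 588: 433 values.

433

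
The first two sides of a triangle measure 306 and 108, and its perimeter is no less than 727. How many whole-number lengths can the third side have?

101

Triangle inequality: 198 < x < 414. Perimeter ≥ 727 gives x ≥ 727 − 306 − 108 = 313.
So 313 ≤ x < 414; integers 313 through 413: 101 values.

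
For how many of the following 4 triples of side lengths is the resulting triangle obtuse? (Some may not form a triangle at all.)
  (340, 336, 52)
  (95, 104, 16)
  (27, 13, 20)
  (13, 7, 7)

(340,336,52): 52²+336² = 115600 = 340² → right
(95,104,16): 16²+95² = 9281 < 10816 = 104² → obtuse
(27,13,20): 13²+20² = 569 < 729 = 27² → obtuse
(13,7,7): 7²+7² = 98 < 169 = 13² → obtuse
3 of the 4 are obtuse.

3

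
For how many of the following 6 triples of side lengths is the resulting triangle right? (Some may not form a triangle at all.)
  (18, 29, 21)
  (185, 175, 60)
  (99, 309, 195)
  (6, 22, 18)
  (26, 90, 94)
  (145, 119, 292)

1

(18,29,21): 18²+21² = 765 < 841 = 29² → obtuse
(185,175,60): 60²+175² = 34225 = 185² → right
(99,309,195): 99+195 ≤ 309, not a triangle
(6,22,18): 6²+18² = 360 < 484 = 22² → obtuse
(26,90,94): 26²+90² = 8776 < 8836 = 94² → obtuse
(145,119,292): 119+145 ≤ 292, not a triangle
1 of the 6 is right.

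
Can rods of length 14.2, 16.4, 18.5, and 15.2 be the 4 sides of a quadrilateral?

Yes

A quadrilateral exists iff every side is shorter than the sum of the others — equivalently, the longest side is less than the sum of the rest.
Longest side 18.5 < 45.8 (sum of the remaining 3), so yes.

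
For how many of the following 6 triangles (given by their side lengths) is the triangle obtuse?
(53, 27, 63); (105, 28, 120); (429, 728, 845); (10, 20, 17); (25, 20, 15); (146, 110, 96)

3

(53,27,63): 27²+53² = 3538 < 3969 = 63² → obtuse
(105,28,120): 28²+105² = 11809 < 14400 = 120² → obtuse
(429,728,845): 429²+728² = 714025 = 845² → right
(10,20,17): 10²+17² = 389 < 400 = 20² → obtuse
(25,20,15): 15²+20² = 625 = 25² → right
(146,110,96): 96²+110² = 21316 = 146² → right
3 of the 6 are obtuse.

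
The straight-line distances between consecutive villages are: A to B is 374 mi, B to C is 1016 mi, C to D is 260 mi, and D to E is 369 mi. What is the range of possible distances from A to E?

13 ≤ AE ≤ 2019 mi

The maximum is all hops collinear in one direction: 374 + 1016 + 260 + 369 = 2019.
The longest hop is 1016; the others sum to 1003. Folding the others back against it leaves at least 1016 − 1003 = 13.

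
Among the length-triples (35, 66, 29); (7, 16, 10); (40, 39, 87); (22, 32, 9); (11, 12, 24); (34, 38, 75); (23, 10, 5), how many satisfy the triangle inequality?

1

(29,35,66): 29+35 ≤ 66 → not valid
(7,10,16): 7+10 > 16 → valid
(39,40,87): 39+40 ≤ 87 → not valid
(9,22,32): 9+22 ≤ 32 → not valid
(11,12,24): 11+12 ≤ 24 → not valid
(34,38,75): 34+38 ≤ 75 → not valid
(5,10,23): 5+10 ≤ 23 → not valid
1 of the 7 triples forms a triangle.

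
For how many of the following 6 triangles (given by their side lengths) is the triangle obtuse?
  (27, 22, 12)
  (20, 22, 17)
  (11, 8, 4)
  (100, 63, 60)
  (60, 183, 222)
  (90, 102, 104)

(27,22,12): 12²+22² = 628 < 729 = 27² → obtuse
(20,22,17): 17²+20² = 689 > 484 = 22² → acute
(11,8,4): 4²+8² = 80 < 121 = 11² → obtuse
(100,63,60): 60²+63² = 7569 < 10000 = 100² → obtuse
(60,183,222): 60²+183² = 37089 < 49284 = 222² → obtuse
(90,102,104): 90²+102² = 18504 > 10816 = 104² → acute
4 of the 6 are obtuse.

4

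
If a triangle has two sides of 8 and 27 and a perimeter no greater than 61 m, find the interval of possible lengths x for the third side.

19 < x ≤ 26 m

Triangle inequality alone gives 19 < x < 35.
The perimeter condition gives x ≤ 61 − 8 − 27 = 26.
Intersecting the two: 19 < x ≤ 26.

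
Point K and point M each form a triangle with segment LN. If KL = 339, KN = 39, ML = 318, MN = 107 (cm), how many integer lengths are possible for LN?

From triangle KLN: 300 < LN < 378.
From triangle MLN: 211 < LN < 425.
Intersection: 300 < LN < 378, so integers 301 through 377: 77 values.

77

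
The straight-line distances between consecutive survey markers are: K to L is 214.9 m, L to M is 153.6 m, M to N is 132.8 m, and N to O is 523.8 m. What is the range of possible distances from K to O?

The maximum is all hops collinear in one direction: 214.9 + 153.6 + 132.8 + 523.8 = 1025.1.
The longest hop is 523.8; the others sum to 501.3. Folding the others back against it leaves at least 523.8 − 501.3 = 22.5.

22.5 ≤ KO ≤ 1025.1 m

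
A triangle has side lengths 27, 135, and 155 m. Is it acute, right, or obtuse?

Compare the square of the longest side to the sum of squares of the other two: 27² + 135² = 18954 < 24025 = 155².

obtuse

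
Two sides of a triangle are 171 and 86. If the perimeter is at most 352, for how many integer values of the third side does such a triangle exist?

10

Triangle inequality: 85 < x < 257. Perimeter ≤ 352 gives x ≤ 352 − 171 − 86 = 95.
So 85 < x ≤ 95; integers 86 through 95: 10 values.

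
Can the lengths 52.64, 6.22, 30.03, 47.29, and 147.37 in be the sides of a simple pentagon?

For a pentagon, each side must be shorter than the sum of the others.
Here the longest side is 147.37, but the remaining 4 sides sum to only 136.18.

No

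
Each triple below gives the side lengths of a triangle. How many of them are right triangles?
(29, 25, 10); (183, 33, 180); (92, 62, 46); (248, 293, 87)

1

(29,25,10): 10²+25² = 725 < 841 = 29² → obtuse
(183,33,180): 33²+180² = 33489 = 183² → right
(92,62,46): 46²+62² = 5960 < 8464 = 92² → obtuse
(248,293,87): 87²+248² = 69073 < 85849 = 293² → obtuse
1 of the 4 is right.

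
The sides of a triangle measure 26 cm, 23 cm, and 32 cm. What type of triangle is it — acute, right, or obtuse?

acute

Compare the square of the longest side to the sum of squares of the other two: 23² + 26² = 1205 > 1024 = 32².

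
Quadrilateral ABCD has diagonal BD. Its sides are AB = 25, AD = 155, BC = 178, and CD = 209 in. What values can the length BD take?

From triangle ABD: |25 − 155| < BD < 25 + 155, i.e. 130 < BD < 180.
From triangle CBD: 31 < BD < 387.
Both must hold, so BD lies in the intersection.

130 < BD < 180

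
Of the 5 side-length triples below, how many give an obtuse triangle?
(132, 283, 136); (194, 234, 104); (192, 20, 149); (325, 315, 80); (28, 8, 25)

2

(132,283,136): 132+136 ≤ 283, not a triangle
(194,234,104): 104²+194² = 48452 < 54756 = 234² → obtuse
(192,20,149): 20+149 ≤ 192, not a triangle
(325,315,80): 80²+315² = 105625 = 325² → right
(28,8,25): 8²+25² = 689 < 784 = 28² → obtuse
2 of the 5 are obtuse.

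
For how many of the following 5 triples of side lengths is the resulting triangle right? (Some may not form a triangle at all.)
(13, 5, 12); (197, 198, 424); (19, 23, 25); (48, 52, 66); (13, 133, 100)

(13,5,12): 5²+12² = 169 = 13² → right
(197,198,424): 197+198 ≤ 424, not a triangle
(19,23,25): 19²+23² = 890 > 625 = 25² → acute
(48,52,66): 48²+52² = 5008 > 4356 = 66² → acute
(13,133,100): 13+100 ≤ 133, not a triangle
1 of the 5 is right.

1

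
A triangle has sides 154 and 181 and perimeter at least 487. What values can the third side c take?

152 ≤ c < 335

Triangle inequality alone gives 27 < c < 335.
The perimeter condition gives c ≥ 487 − 154 − 181 = 152.
Intersecting the two: 152 ≤ c < 335.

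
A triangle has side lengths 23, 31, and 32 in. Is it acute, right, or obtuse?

acute

Compare the square of the longest side to the sum of squares of the other two: 23² + 31² = 1490 > 1024 = 32².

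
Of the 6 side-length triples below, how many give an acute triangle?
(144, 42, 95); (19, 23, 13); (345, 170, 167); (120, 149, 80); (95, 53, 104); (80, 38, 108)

2

(144,42,95): 42+95 ≤ 144, not a triangle
(19,23,13): 13²+19² = 530 > 529 = 23² → acute
(345,170,167): 167+170 ≤ 345, not a triangle
(120,149,80): 80²+120² = 20800 < 22201 = 149² → obtuse
(95,53,104): 53²+95² = 11834 > 10816 = 104² → acute
(80,38,108): 38²+80² = 7844 < 11664 = 108² → obtuse
2 of the 6 are acute.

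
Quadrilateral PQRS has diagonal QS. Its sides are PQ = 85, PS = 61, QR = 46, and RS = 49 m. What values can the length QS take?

24 < QS < 95

From triangle PQS: |85 − 61| < QS < 85 + 61, i.e. 24 < QS < 146.
From triangle RQS: 3 < QS < 95.
Both must hold, so QS lies in the intersection.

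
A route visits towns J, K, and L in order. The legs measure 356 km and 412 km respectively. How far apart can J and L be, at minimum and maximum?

By the triangle inequality, |356 − 412| ≤ JL ≤ 356 + 412.

56 ≤ JL ≤ 768 km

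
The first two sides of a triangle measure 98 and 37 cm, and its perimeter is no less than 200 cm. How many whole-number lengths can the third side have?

Triangle inequality: 61 < x < 135. Perimeter ≥ 200 gives x ≥ 200 − 98 − 37 = 65.
So 65 ≤ x < 135; integers 65 through 134: 70 values.

70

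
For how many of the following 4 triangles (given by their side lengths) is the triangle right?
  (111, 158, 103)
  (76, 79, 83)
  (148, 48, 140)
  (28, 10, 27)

1

(111,158,103): 103²+111² = 22930 < 24964 = 158² → obtuse
(76,79,83): 76²+79² = 12017 > 6889 = 83² → acute
(148,48,140): 48²+140² = 21904 = 148² → right
(28,10,27): 10²+27² = 829 > 784 = 28² → acute
1 of the 4 is right.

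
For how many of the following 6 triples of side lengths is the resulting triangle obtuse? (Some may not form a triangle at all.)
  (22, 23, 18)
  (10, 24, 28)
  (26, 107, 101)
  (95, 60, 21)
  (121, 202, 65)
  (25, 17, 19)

(22,23,18): 18²+22² = 808 > 529 = 23² → acute
(10,24,28): 10²+24² = 676 < 784 = 28² → obtuse
(26,107,101): 26²+101² = 10877 < 11449 = 107² → obtuse
(95,60,21): 21+60 ≤ 95, not a triangle
(121,202,65): 65+121 ≤ 202, not a triangle
(25,17,19): 17²+19² = 650 > 625 = 25² → acute
2 of the 6 are obtuse.

2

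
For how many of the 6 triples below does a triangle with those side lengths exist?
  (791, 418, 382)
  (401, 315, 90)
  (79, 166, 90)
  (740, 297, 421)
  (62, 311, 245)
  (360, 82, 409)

4

(382,418,791): 382+418 > 791 → valid
(90,315,401): 90+315 > 401 → valid
(79,90,166): 79+90 > 166 → valid
(297,421,740): 297+421 ≤ 740 → not valid
(62,245,311): 62+245 ≤ 311 → not valid
(82,360,409): 82+360 > 409 → valid
4 of the 6 triples form a triangle.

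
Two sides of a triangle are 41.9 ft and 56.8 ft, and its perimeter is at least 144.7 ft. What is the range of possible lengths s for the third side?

46.0 ≤ s < 98.7

Triangle inequality alone gives 14.9 < s < 98.7.
The perimeter condition gives s ≥ 144.7 − 41.9 − 56.8 = 46.0.
Intersecting the two: 46.0 ≤ s < 98.7.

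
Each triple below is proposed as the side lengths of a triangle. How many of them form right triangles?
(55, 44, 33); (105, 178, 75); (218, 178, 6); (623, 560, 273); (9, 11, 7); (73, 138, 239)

(55,44,33): 33²+44² = 3025 = 55² → right
(105,178,75): 75²+105² = 16650 < 31684 = 178² → obtuse
(218,178,6): 6+178 ≤ 218, not a triangle
(623,560,273): 273²+560² = 388129 = 623² → right
(9,11,7): 7²+9² = 130 > 121 = 11² → acute
(73,138,239): 73+138 ≤ 239, not a triangle
2 of the 6 are right.

2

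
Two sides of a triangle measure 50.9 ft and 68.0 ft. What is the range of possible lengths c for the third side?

17.1 < c < 118.9 (ft)

By the triangle inequality, c must be less than 50.9 + 68.0 = 118.9 and greater than |50.9 − 68.0| = 17.1.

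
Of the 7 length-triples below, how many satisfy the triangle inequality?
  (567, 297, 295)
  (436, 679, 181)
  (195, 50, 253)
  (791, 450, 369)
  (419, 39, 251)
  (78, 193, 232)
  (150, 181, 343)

(295,297,567): 295+297 > 567 → valid
(181,436,679): 181+436 ≤ 679 → not valid
(50,195,253): 50+195 ≤ 253 → not valid
(369,450,791): 369+450 > 791 → valid
(39,251,419): 39+251 ≤ 419 → not valid
(78,193,232): 78+193 > 232 → valid
(150,181,343): 150+181 ≤ 343 → not valid
3 of the 7 triples form a triangle.

3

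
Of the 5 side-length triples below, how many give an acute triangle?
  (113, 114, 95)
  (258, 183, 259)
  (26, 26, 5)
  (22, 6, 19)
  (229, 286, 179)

4

(113,114,95): 95²+113² = 21794 > 12996 = 114² → acute
(258,183,259): 183²+258² = 100053 > 67081 = 259² → acute
(26,26,5): 5²+26² = 701 > 676 = 26² → acute
(22,6,19): 6²+19² = 397 < 484 = 22² → obtuse
(229,286,179): 179²+229² = 84482 > 81796 = 286² → acute
4 of the 5 are acute.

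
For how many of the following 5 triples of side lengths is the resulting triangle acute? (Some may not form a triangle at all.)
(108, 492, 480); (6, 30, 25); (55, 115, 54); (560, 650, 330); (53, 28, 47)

(108,492,480): 108²+480² = 242064 = 492² → right
(6,30,25): 6²+25² = 661 < 900 = 30² → obtuse
(55,115,54): 54+55 ≤ 115, not a triangle
(560,650,330): 330²+560² = 422500 = 650² → right
(53,28,47): 28²+47² = 2993 > 2809 = 53² → acute
1 of the 5 is acute.

1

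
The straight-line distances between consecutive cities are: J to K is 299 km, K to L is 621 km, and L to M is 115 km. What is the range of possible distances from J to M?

207 ≤ JM ≤ 1035 km

The maximum is all hops collinear in one direction: 299 + 621 + 115 = 1035.
The longest hop is 621; the others sum to 414. Folding the others back against it leaves at least 621 − 414 = 207.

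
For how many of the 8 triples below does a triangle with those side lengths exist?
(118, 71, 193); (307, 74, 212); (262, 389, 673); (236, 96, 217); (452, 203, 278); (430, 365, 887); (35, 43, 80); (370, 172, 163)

2

(71,118,193): 71+118 ≤ 193 → not valid
(74,212,307): 74+212 ≤ 307 → not valid
(262,389,673): 262+389 ≤ 673 → not valid
(96,217,236): 96+217 > 236 → valid
(203,278,452): 203+278 > 452 → valid
(365,430,887): 365+430 ≤ 887 → not valid
(35,43,80): 35+43 ≤ 80 → not valid
(163,172,370): 163+172 ≤ 370 → not valid
2 of the 8 triples form a triangle.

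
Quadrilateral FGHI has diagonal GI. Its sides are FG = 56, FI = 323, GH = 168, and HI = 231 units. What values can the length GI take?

From triangle FGI: |56 − 323| < GI < 56 + 323, i.e. 267 < GI < 379.
From triangle HGI: 63 < GI < 399.
Both must hold, so GI lies in the intersection.

267 < GI < 379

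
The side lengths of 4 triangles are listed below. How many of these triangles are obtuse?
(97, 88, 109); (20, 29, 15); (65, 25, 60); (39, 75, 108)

(97,88,109): 88²+97² = 17153 > 11881 = 109² → acute
(20,29,15): 15²+20² = 625 < 841 = 29² → obtuse
(65,25,60): 25²+60² = 4225 = 65² → right
(39,75,108): 39²+75² = 7146 < 11664 = 108² → obtuse
2 of the 4 are obtuse.

2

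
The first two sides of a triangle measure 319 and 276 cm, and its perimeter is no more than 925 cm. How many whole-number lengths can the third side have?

Triangle inequality: 43 < x < 595. Perimeter ≤ 925 gives x ≤ 925 − 319 − 276 = 330.
So 43 < x ≤ 330; integers 44 through 330: 287 values.

287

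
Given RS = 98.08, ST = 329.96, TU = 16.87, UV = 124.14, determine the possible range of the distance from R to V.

90.87 ≤ RV ≤ 569.05

The maximum is all hops collinear in one direction: 98.08 + 329.96 + 16.87 + 124.14 = 569.05.
The longest hop is 329.96; the others sum to 239.09. Folding the others back against it leaves at least 329.96 − 239.09 = 90.87.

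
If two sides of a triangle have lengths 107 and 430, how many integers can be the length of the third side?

The third side lies in the open interval (323, 537).
Integers from 324 to 536 inclusive: 536 − 324 + 1 = 213.

213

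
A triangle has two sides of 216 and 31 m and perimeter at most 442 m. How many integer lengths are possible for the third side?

10

Triangle inequality: 185 < x < 247. Perimeter ≤ 442 gives x ≤ 442 − 216 − 31 = 195.
So 185 < x ≤ 195; integers 186 through 195: 10 values.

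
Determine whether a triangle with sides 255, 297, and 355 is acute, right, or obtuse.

Compare the square of the longest side to the sum of squares of the other two: 255² + 297² = 153234 > 126025 = 355².

acute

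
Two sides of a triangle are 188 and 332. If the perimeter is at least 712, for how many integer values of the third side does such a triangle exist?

328

Triangle inequality: 144 < x < 520. Perimeter ≥ 712 gives x ≥ 712 − 188 − 332 = 192.
So 192 ≤ x < 520; integers 192 through 519: 328 values.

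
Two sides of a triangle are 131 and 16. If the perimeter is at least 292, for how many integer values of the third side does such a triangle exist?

2

Triangle inequality: 115 < x < 147. Perimeter ≥ 292 gives x ≥ 292 − 131 − 16 = 145.
So 145 ≤ x < 147; integers 145 through 146: 2 values.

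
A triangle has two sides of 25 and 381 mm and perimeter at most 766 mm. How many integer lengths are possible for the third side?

4

Triangle inequality: 356 < x < 406. Perimeter ≤ 766 gives x ≤ 766 − 25 − 381 = 360.
So 356 < x ≤ 360; integers 357 through 360: 4 values.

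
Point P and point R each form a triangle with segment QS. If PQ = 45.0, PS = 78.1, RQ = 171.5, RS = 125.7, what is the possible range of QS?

45.8 < QS < 123.1

From triangle PQS: |45.0 − 78.1| < QS < 45.0 + 78.1, i.e. 33.1 < QS < 123.1.
From triangle RQS: 45.8 < QS < 297.2.
Both must hold, so QS lies in the intersection.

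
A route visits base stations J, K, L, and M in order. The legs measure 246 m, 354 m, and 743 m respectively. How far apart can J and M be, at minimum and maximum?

143 ≤ JM ≤ 1343 m

The maximum is all hops collinear in one direction: 246 + 354 + 743 = 1343.
The longest hop is 743; the others sum to 600. Folding the others back against it leaves at least 743 − 600 = 143.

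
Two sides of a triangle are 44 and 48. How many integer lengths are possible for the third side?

The third side lies in the open interval (4, 92).
Integers from 5 to 91 inclusive: 91 − 5 + 1 = 87.

87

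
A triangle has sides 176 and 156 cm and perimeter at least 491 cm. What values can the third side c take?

159 ≤ c < 332 cm

Triangle inequality alone gives 20 < c < 332.
The perimeter condition gives c ≥ 491 − 176 − 156 = 159.
Intersecting the two: 159 ≤ c < 332.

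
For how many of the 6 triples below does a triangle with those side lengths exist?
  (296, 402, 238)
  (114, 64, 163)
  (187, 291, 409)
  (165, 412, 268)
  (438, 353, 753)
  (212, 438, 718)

(238,296,402): 238+296 > 402 → valid
(64,114,163): 64+114 > 163 → valid
(187,291,409): 187+291 > 409 → valid
(165,268,412): 165+268 > 412 → valid
(353,438,753): 353+438 > 753 → valid
(212,438,718): 212+438 ≤ 718 → not valid
5 of the 6 triples form a triangle.

5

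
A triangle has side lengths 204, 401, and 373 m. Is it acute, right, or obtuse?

acute

Compare the square of the longest side to the sum of squares of the other two: 204² + 373² = 180745 > 160801 = 401².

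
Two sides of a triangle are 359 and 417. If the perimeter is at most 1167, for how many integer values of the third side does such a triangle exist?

333

Triangle inequality: 58 < x < 776. Perimeter ≤ 1167 gives x ≤ 1167 − 359 − 417 = 391.
So 58 < x ≤ 391; integers 59 through 391: 333 values.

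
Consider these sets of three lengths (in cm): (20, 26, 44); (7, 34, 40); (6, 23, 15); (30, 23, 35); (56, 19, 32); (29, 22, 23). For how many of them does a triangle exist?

(20,26,44): 20+26 > 44 → valid
(7,34,40): 7+34 > 40 → valid
(6,15,23): 6+15 ≤ 23 → not valid
(23,30,35): 23+30 > 35 → valid
(19,32,56): 19+32 ≤ 56 → not valid
(22,23,29): 22+23 > 29 → valid
4 of the 6 triples form a triangle.

4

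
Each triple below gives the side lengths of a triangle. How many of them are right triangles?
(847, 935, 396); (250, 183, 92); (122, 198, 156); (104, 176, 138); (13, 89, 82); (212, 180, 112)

(847,935,396): 396²+847² = 874225 = 935² → right
(250,183,92): 92²+183² = 41953 < 62500 = 250² → obtuse
(122,198,156): 122²+156² = 39220 > 39204 = 198² → acute
(104,176,138): 104²+138² = 29860 < 30976 = 176² → obtuse
(13,89,82): 13²+82² = 6893 < 7921 = 89² → obtuse
(212,180,112): 112²+180² = 44944 = 212² → right
2 of the 6 are right.

2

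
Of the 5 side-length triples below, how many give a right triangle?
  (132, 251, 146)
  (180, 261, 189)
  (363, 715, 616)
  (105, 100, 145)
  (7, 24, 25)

4

(132,251,146): 132²+146² = 38740 < 63001 = 251² → obtuse
(180,261,189): 180²+189² = 68121 = 261² → right
(363,715,616): 363²+616² = 511225 = 715² → right
(105,100,145): 100²+105² = 21025 = 145² → right
(7,24,25): 7²+24² = 625 = 25² → right
4 of the 5 are right.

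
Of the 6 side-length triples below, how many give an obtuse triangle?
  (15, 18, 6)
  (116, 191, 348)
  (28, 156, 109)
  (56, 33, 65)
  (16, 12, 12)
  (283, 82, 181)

1

(15,18,6): 6²+15² = 261 < 324 = 18² → obtuse
(116,191,348): 116+191 ≤ 348, not a triangle
(28,156,109): 28+109 ≤ 156, not a triangle
(56,33,65): 33²+56² = 4225 = 65² → right
(16,12,12): 12²+12² = 288 > 256 = 16² → acute
(283,82,181): 82+181 ≤ 283, not a triangle
1 of the 6 is obtuse.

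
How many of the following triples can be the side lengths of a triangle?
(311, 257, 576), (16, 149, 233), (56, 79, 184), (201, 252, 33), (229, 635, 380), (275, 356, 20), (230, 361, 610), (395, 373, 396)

1

(257,311,576): 257+311 ≤ 576 → not valid
(16,149,233): 16+149 ≤ 233 → not valid
(56,79,184): 56+79 ≤ 184 → not valid
(33,201,252): 33+201 ≤ 252 → not valid
(229,380,635): 229+380 ≤ 635 → not valid
(20,275,356): 20+275 ≤ 356 → not valid
(230,361,610): 230+361 ≤ 610 → not valid
(373,395,396): 373+395 > 396 → valid
1 of the 8 triples forms a triangle.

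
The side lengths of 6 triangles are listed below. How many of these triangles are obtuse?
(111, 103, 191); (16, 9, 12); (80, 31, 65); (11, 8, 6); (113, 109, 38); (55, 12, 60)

(111,103,191): 103²+111² = 22930 < 36481 = 191² → obtuse
(16,9,12): 9²+12² = 225 < 256 = 16² → obtuse
(80,31,65): 31²+65² = 5186 < 6400 = 80² → obtuse
(11,8,6): 6²+8² = 100 < 121 = 11² → obtuse
(113,109,38): 38²+109² = 13325 > 12769 = 113² → acute
(55,12,60): 12²+55² = 3169 < 3600 = 60² → obtuse
5 of the 6 are obtuse.

5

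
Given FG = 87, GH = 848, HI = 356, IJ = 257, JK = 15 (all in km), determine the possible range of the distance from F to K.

The maximum is all hops collinear in one direction: 87 + 848 + 356 + 257 + 15 = 1563.
The longest hop is 848; the others sum to 715. Folding the others back against it leaves at least 848 − 715 = 133.

133 ≤ FK ≤ 1563 km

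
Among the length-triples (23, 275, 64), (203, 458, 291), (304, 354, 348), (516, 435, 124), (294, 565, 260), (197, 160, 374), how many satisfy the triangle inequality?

3

(23,64,275): 23+64 ≤ 275 → not valid
(203,291,458): 203+291 > 458 → valid
(304,348,354): 304+348 > 354 → valid
(124,435,516): 124+435 > 516 → valid
(260,294,565): 260+294 ≤ 565 → not valid
(160,197,374): 160+197 ≤ 374 → not valid
3 of the 6 triples form a triangle.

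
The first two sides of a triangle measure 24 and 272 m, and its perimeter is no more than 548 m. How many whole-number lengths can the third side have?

Triangle inequality: 248 < x < 296. Perimeter ≤ 548 gives x ≤ 548 − 24 − 272 = 252.
So 248 < x ≤ 252; integers 249 through 252: 4 values.

4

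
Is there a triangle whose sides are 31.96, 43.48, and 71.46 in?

Yes

The longest side is 71.46, and the other two sum to 75.44.
Since 75.44 > 71.46, the triangle inequality holds.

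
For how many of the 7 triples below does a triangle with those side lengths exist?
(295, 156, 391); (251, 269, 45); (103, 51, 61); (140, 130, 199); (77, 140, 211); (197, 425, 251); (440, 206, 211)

(156,295,391): 156+295 > 391 → valid
(45,251,269): 45+251 > 269 → valid
(51,61,103): 51+61 > 103 → valid
(130,140,199): 130+140 > 199 → valid
(77,140,211): 77+140 > 211 → valid
(197,251,425): 197+251 > 425 → valid
(206,211,440): 206+211 ≤ 440 → not valid
6 of the 7 triples form a triangle.

6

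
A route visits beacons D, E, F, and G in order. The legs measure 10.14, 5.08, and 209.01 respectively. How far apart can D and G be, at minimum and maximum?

The maximum is all hops collinear in one direction: 10.14 + 5.08 + 209.01 = 224.23.
The longest hop is 209.01; the others sum to 15.22. Folding the others back against it leaves at least 209.01 − 15.22 = 193.79.

193.79 ≤ DG ≤ 224.23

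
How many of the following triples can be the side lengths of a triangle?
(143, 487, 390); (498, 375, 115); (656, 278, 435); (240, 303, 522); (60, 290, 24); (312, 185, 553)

3

(143,390,487): 143+390 > 487 → valid
(115,375,498): 115+375 ≤ 498 → not valid
(278,435,656): 278+435 > 656 → valid
(240,303,522): 240+303 > 522 → valid
(24,60,290): 24+60 ≤ 290 → not valid
(185,312,553): 185+312 ≤ 553 → not valid
3 of the 6 triples form a triangle.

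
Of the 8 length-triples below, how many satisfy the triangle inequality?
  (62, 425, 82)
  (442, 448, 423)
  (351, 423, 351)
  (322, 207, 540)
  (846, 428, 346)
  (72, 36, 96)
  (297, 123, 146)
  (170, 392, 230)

(62,82,425): 62+82 ≤ 425 → not valid
(423,442,448): 423+442 > 448 → valid
(351,351,423): 351+351 > 423 → valid
(207,322,540): 207+322 ≤ 540 → not valid
(346,428,846): 346+428 ≤ 846 → not valid
(36,72,96): 36+72 > 96 → valid
(123,146,297): 123+146 ≤ 297 → not valid
(170,230,392): 170+230 > 392 → valid
4 of the 8 triples form a triangle.

4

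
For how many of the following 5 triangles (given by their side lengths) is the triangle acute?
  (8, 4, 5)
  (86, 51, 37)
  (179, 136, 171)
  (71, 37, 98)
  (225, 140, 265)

1

(8,4,5): 4²+5² = 41 < 64 = 8² → obtuse
(86,51,37): 37²+51² = 3970 < 7396 = 86² → obtuse
(179,136,171): 136²+171² = 47737 > 32041 = 179² → acute
(71,37,98): 37²+71² = 6410 < 9604 = 98² → obtuse
(225,140,265): 140²+225² = 70225 = 265² → right
1 of the 5 is acute.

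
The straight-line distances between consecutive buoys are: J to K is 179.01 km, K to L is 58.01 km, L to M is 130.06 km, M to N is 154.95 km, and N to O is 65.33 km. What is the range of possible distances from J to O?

0 ≤ JO ≤ 587.36 km

The maximum is all hops collinear in one direction: 179.01 + 58.01 + 130.06 + 154.95 + 65.33 = 587.36.
The longest hop is 179.01; the others sum to 408.35. Since 179.01 ≤ 408.35, the path can fold back on itself completely, so the minimum distance is 0.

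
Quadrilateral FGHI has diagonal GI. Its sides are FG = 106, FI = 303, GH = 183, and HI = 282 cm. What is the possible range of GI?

From triangle FGI: |106 − 303| < GI < 106 + 303, i.e. 197 < GI < 409.
From triangle HGI: 99 < GI < 465.
Both must hold, so GI lies in the intersection.

197 < GI < 409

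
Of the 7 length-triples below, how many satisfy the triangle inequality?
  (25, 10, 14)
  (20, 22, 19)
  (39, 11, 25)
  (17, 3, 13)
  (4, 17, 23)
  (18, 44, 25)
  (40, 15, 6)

1

(10,14,25): 10+14 ≤ 25 → not valid
(19,20,22): 19+20 > 22 → valid
(11,25,39): 11+25 ≤ 39 → not valid
(3,13,17): 3+13 ≤ 17 → not valid
(4,17,23): 4+17 ≤ 23 → not valid
(18,25,44): 18+25 ≤ 44 → not valid
(6,15,40): 6+15 ≤ 40 → not valid
1 of the 7 triples forms a triangle.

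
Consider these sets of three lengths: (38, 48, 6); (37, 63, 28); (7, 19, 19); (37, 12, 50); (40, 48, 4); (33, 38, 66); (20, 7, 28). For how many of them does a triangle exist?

3

(6,38,48): 6+38 ≤ 48 → not valid
(28,37,63): 28+37 > 63 → valid
(7,19,19): 7+19 > 19 → valid
(12,37,50): 12+37 ≤ 50 → not valid
(4,40,48): 4+40 ≤ 48 → not valid
(33,38,66): 33+38 > 66 → valid
(7,20,28): 7+20 ≤ 28 → not valid
3 of the 7 triples form a triangle.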